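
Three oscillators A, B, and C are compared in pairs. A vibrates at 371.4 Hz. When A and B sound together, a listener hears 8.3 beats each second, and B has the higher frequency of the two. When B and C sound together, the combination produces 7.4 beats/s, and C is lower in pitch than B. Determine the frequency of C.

372.3 Hz

B is above A, so f_B = 371.4 + 8.3 = 379.7 Hz.
C is below B, so f_C = 379.7 − 7.4 = 372.3 Hz.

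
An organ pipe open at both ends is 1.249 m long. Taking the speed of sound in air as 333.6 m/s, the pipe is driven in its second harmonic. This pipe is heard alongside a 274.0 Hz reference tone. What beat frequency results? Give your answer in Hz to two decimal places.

Open pipe: f_n = n·v/(2L) = 2·333.6/(2·1.249) = 267.0937 Hz.
f_beat = |267.0937 − 274.0| = 6.91 Hz.

6.91 Hz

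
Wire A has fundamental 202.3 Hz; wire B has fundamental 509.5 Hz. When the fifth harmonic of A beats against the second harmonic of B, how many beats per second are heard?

Fifth harmonic of the first: 5·202.3 = 1011.5 Hz.
Second harmonic of the second: 2·509.5 = 1019.0 Hz.
f_beat = |1011.5 − 1019.0| = 7.5 Hz.

7.5 Hz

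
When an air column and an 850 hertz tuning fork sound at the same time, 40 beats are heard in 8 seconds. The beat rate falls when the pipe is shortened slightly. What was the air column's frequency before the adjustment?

Beat frequency = 40/8 = 5 Hz.
|f − 850| = 5, so the air column was at either 845 Hz or 855 Hz.
A shorter pipe has a higher fundamental; the adjustment raises the air column's frequency.
The beat rate fell, so the adjustment moved the air column toward 850 Hz — it must have started below the reference.

845 Hz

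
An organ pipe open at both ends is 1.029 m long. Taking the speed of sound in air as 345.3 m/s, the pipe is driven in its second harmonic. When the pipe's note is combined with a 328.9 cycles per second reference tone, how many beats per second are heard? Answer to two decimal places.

6.67 Hz

Open pipe: f_n = n·v/(2L) = 2·345.3/(2·1.029) = 335.5685 Hz.
f_beat = |335.5685 − 328.9| = 6.67 Hz.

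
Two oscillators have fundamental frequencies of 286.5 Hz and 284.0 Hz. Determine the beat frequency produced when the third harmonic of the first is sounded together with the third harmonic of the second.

Third harmonic of the first: 3·286.5 = 859.5 Hz.
Third harmonic of the second: 3·284.0 = 852.0 Hz.
f_beat = |859.5 − 852.0| = 7.5 Hz.

7.5 Hz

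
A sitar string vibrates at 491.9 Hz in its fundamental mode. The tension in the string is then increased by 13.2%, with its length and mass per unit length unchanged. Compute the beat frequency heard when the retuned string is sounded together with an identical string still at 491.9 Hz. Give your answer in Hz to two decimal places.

31.46 Hz

For a string, f ∝ √T, so the new frequency is 491.9·√1.132 = 523.3594 Hz.
f_beat = |523.3594 − 491.9| = 31.46 Hz.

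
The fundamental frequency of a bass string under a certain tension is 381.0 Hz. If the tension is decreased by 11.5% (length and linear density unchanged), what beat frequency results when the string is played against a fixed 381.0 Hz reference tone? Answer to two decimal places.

22.58 Hz

For a string, f ∝ √T, so the new frequency is 381.0·√0.885 = 358.4236 Hz.
f_beat = |358.4236 − 381.0| = 22.58 Hz.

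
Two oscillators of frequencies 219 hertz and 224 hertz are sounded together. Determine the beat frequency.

f_beat = |f₁ − f₂|.
|219 − 224| = 5 Hz.

5 Hz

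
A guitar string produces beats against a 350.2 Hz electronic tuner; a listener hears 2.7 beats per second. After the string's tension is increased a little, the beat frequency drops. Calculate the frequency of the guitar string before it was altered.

347.5 Hz

|f − 350.2| = 2.7, so the guitar string was at either 347.5 Hz or 352.9 Hz.
Higher tension means higher frequency; the adjustment raises the guitar string's frequency.
The beat rate fell, so the adjustment moved the guitar string toward 350.2 Hz — it must have started below the reference.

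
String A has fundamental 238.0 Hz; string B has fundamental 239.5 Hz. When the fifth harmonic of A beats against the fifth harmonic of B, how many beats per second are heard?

Fifth harmonic of the first: 5·238.0 = 1190.0 Hz.
Fifth harmonic of the second: 5·239.5 = 1197.5 Hz.
f_beat = |1190.0 − 1197.5| = 7.5 Hz.

7.5 Hz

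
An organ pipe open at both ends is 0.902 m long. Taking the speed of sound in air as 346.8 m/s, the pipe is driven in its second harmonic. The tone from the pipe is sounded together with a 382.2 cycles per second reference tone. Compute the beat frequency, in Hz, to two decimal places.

Open pipe: f_n = n·v/(2L) = 2·346.8/(2·0.902) = 384.4789 Hz.
f_beat = |384.4789 − 382.2| = 2.28 Hz.

2.28 Hz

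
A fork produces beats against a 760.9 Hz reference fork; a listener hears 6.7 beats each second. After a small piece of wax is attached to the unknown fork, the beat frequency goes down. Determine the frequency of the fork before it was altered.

|f − 760.9| = 6.7, so the fork was at either 754.2 Hz or 767.6 Hz.
Loading a fork with wax lowers its frequency; the adjustment lowers the fork's frequency.
The beat rate fell, so the adjustment moved the fork toward 760.9 Hz — it must have started above the reference.

767.6 Hz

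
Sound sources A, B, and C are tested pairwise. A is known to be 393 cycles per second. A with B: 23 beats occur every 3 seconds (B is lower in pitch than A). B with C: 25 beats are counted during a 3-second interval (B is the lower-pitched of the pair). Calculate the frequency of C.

A–B: Beat frequency = 23/3 = 7.6667 Hz.
B is below A, so f_B = 393 − 7.6667 = 385.3333 Hz.
B–C: Beat frequency = 25/3 = 8.3333 Hz.
C is above B, so f_C = 385.3333 + 8.3333 = 393.6667 Hz.

393.6667 Hz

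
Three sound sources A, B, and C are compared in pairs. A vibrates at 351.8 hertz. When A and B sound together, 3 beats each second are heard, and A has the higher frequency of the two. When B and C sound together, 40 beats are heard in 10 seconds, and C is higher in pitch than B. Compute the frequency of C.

352.8 Hz

B is below A, so f_B = 351.8 − 3 = 348.8 Hz.
B–C: Beat frequency = 40/10 = 4 Hz.
C is above B, so f_C = 348.8 + 4 = 352.8 Hz.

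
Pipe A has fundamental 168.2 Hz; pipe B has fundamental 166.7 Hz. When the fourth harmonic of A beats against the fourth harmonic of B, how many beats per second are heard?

Fourth harmonic of the first: 4·168.2 = 672.8 Hz.
Fourth harmonic of the second: 4·166.7 = 666.8 Hz.
f_beat = |672.8 − 666.8| = 6.0 Hz.

6.0 Hz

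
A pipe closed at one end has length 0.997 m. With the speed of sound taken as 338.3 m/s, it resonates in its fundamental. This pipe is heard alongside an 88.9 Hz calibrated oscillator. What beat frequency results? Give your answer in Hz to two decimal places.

4.07 Hz

Closed pipe (odd harmonics): f_n = n·v/(4L) = 1·338.3/(4·0.997) = 84.8295 Hz.
f_beat = |84.8295 − 88.9| = 4.07 Hz.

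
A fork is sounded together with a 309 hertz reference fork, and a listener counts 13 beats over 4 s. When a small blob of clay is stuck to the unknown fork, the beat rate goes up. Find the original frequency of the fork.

Beat frequency = 13/4 = 3.25 Hz.
|f − 309| = 3.25, so the fork was at either 305.75 Hz or 312.25 Hz.
Adding mass to a fork lowers its frequency; the adjustment lowers the fork's frequency.
The beat rate rose, so the adjustment moved the fork further from 309 Hz — it was already below the reference.

305.75 Hz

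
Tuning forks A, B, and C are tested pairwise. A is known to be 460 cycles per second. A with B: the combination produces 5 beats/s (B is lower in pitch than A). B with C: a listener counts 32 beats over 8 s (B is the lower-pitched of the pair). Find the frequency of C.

B is below A, so f_B = 460 − 5 = 455 Hz.
B–C: Beat frequency = 32/8 = 4 Hz.
C is above B, so f_C = 455 + 4 = 459 Hz.

459 Hz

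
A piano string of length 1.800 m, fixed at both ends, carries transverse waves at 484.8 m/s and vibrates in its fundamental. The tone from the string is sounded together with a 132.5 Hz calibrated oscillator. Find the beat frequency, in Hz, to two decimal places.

For a string fixed at both ends, f_n = n·v/(2L) = 1·484.8/(2·1.800) = 134.6667 Hz.
f_beat = |134.6667 − 132.5| = 2.17 Hz.

2.17 Hz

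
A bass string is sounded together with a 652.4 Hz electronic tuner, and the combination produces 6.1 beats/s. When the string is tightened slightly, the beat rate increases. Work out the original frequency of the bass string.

|f − 652.4| = 6.1, so the bass string was at either 646.3 Hz or 658.5 Hz.
Increasing tension raises a string's frequency; the adjustment raises the bass string's frequency.
The beat rate rose, so the adjustment moved the bass string further from 652.4 Hz — it was already above the reference.

658.5 Hz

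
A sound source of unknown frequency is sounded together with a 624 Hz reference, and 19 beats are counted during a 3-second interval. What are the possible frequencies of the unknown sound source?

Beat frequency = 19/3 = 6.3333 Hz.
|f − 624| = 6.3333, so f = 624 ± 6.3333.

617.6667 Hz or 630.3333 Hz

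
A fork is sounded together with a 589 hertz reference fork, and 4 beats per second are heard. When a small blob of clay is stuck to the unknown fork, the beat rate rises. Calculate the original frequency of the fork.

|f − 589| = 4, so the fork was at either 585 Hz or 593 Hz.
Adding mass to a fork lowers its frequency; the adjustment lowers the fork's frequency.
The beat rate rose, so the adjustment moved the fork further from 589 Hz — it was already below the reference.

585 Hz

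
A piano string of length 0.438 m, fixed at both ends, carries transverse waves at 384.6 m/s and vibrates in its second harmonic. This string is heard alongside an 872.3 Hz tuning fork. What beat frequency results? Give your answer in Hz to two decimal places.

For a string fixed at both ends, f_n = n·v/(2L) = 2·384.6/(2·0.438) = 878.0822 Hz.
f_beat = |878.0822 − 872.3| = 5.78 Hz.

5.78 Hz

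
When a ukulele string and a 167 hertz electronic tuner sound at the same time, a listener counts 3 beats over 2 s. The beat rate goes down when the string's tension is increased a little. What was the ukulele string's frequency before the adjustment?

165.5 Hz

Beat frequency = 3/2 = 1.5 Hz.
|f − 167| = 1.5, so the ukulele string was at either 165.5 Hz or 168.5 Hz.
Higher tension means higher frequency; the adjustment raises the ukulele string's frequency.
The beat rate fell, so the adjustment moved the ukulele string toward 167 Hz — it must have started below the reference.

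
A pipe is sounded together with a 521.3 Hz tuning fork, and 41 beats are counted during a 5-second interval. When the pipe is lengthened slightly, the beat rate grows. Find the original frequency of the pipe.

Beat frequency = 41/5 = 8.2 Hz.
|f − 521.3| = 8.2, so the pipe was at either 513.1 Hz or 529.5 Hz.
A longer pipe has a lower fundamental; the adjustment lowers the pipe's frequency.
The beat rate rose, so the adjustment moved the pipe further from 521.3 Hz — it was already below the reference.

513.1 Hz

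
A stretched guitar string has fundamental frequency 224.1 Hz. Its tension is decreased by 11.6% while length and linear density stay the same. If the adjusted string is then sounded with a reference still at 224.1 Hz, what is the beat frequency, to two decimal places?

13.40 Hz

For a string, f ∝ √T, so the new frequency is 224.1·√0.884 = 210.7017 Hz.
f_beat = |210.7017 − 224.1| = 13.40 Hz.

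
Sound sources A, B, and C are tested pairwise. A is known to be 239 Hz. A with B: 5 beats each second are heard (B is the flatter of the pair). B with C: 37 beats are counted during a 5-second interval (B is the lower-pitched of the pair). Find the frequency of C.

241.4 Hz

B is below A, so f_B = 239 − 5 = 234 Hz.
B–C: Beat frequency = 37/5 = 7.4 Hz.
C is above B, so f_C = 234 + 7.4 = 241.4 Hz.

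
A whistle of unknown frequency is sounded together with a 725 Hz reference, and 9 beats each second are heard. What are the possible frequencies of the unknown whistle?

716 Hz or 734 Hz

|f − 725| = 9, so f = 725 ± 9.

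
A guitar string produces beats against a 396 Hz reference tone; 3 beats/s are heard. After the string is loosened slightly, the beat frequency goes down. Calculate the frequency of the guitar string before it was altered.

|f − 396| = 3, so the guitar string was at either 393 Hz or 399 Hz.
Reducing tension lowers a string's frequency; the adjustment lowers the guitar string's frequency.
The beat rate fell, so the adjustment moved the guitar string toward 396 Hz — it must have started above the reference.

399 Hz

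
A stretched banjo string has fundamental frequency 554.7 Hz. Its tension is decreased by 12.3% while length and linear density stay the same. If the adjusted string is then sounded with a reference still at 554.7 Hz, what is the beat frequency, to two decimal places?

35.23 Hz

For a string, f ∝ √T, so the new frequency is 554.7·√0.877 = 519.4670 Hz.
f_beat = |519.4670 − 554.7| = 35.23 Hz.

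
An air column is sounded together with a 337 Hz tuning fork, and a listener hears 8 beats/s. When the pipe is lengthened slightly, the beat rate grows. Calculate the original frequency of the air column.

|f − 337| = 8, so the air column was at either 329 Hz or 345 Hz.
A longer pipe has a lower fundamental; the adjustment lowers the air column's frequency.
The beat rate rose, so the adjustment moved the air column further from 337 Hz — it was already below the reference.

329 Hz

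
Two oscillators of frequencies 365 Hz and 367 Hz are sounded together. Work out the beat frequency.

2 Hz

f_beat = |f₁ − f₂|.
|365 − 367| = 2 Hz.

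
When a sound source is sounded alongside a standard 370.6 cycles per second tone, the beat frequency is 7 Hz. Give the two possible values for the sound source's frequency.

363.6 Hz or 377.6 Hz

|f − 370.6| = 7, so f = 370.6 ± 7.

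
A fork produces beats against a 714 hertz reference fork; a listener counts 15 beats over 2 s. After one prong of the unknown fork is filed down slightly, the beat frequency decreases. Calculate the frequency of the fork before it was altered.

706.5 Hz

Beat frequency = 15/2 = 7.5 Hz.
|f − 714| = 7.5, so the fork was at either 706.5 Hz or 721.5 Hz.
Filing a prong removes mass and raises the fork's frequency; the adjustment raises the fork's frequency.
The beat rate fell, so the adjustment moved the fork toward 714 Hz — it must have started below the reference.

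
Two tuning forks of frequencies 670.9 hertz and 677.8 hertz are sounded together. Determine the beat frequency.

6.9 Hz

Beats arise from superposition of two nearby frequencies; the beat rate is |f₁ − f₂|.
|670.9 − 677.8| = 6.9 Hz.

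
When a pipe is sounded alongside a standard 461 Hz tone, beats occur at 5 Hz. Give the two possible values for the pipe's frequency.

|f − 461| = 5, so f = 461 ± 5.

456 Hz or 466 Hz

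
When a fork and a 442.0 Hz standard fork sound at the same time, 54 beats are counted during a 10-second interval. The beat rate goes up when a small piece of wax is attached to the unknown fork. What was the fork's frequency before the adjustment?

Beat frequency = 54/10 = 5.4 Hz.
|f − 442.0| = 5.4, so the fork was at either 436.6 Hz or 447.4 Hz.
Loading a fork with wax lowers its frequency; the adjustment lowers the fork's frequency.
The beat rate rose, so the adjustment moved the fork further from 442.0 Hz — it was already below the reference.

436.6 Hz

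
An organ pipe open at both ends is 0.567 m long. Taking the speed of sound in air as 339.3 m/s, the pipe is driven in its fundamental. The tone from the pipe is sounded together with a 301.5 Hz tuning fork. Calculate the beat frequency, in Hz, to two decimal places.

2.29 Hz

Open pipe: f_n = n·v/(2L) = 1·339.3/(2·0.567) = 299.2063 Hz.
f_beat = |299.2063 − 301.5| = 2.29 Hz.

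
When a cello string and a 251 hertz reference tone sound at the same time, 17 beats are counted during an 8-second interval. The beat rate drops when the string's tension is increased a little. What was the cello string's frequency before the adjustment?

Beat frequency = 17/8 = 2.125 Hz.
|f − 251| = 2.125, so the cello string was at either 248.875 Hz or 253.125 Hz.
Higher tension means higher frequency; the adjustment raises the cello string's frequency.
The beat rate fell, so the adjustment moved the cello string toward 251 Hz — it must have started below the reference.

248.875 Hz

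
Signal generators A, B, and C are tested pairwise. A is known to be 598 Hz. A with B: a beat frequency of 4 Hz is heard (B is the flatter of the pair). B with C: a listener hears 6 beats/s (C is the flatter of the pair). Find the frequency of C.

588 Hz

B is below A, so f_B = 598 − 4 = 594 Hz.
C is below B, so f_C = 594 − 6 = 588 Hz.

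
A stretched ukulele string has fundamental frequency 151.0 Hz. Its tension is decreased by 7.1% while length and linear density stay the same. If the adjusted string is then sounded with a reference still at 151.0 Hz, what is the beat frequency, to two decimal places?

5.46 Hz

For a string, f ∝ √T, so the new frequency is 151.0·√0.929 = 145.5408 Hz.
f_beat = |145.5408 − 151.0| = 5.46 Hz.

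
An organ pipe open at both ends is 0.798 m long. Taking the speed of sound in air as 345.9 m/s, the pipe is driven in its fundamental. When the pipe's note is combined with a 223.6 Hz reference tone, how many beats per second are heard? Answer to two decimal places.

6.87 Hz

Open pipe: f_n = n·v/(2L) = 1·345.9/(2·0.798) = 216.7293 Hz.
f_beat = |216.7293 − 223.6| = 6.87 Hz.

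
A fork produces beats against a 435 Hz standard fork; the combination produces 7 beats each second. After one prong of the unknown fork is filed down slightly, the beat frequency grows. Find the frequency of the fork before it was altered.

442 Hz

|f − 435| = 7, so the fork was at either 428 Hz or 442 Hz.
Filing a prong removes mass and raises the fork's frequency; the adjustment raises the fork's frequency.
The beat rate rose, so the adjustment moved the fork further from 435 Hz — it was already above the reference.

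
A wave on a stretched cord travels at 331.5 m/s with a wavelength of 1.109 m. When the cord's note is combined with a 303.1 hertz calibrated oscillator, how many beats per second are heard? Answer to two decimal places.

4.18 Hz

Source frequency f = v/λ = 331.5/1.109 = 298.9179 Hz.
f_beat = |298.9179 − 303.1| = 4.18 Hz.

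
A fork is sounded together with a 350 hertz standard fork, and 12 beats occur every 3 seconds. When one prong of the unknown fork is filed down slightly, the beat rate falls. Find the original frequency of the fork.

Beat frequency = 12/3 = 4 Hz.
|f − 350| = 4, so the fork was at either 346 Hz or 354 Hz.
Filing a prong removes mass and raises the fork's frequency; the adjustment raises the fork's frequency.
The beat rate fell, so the adjustment moved the fork toward 350 Hz — it must have started below the reference.

346 Hz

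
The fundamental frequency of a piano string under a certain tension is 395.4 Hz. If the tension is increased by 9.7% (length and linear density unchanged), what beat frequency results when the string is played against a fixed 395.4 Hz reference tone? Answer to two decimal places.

18.73 Hz

For a string, f ∝ √T, so the new frequency is 395.4·√1.097 = 414.1331 Hz.
f_beat = |414.1331 − 395.4| = 18.73 Hz.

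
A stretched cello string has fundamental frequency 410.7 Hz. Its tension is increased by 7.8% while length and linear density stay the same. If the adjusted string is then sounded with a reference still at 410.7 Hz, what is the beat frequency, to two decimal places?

For a string, f ∝ √T, so the new frequency is 410.7·√1.078 = 426.4166 Hz.
f_beat = |426.4166 − 410.7| = 15.72 Hz.

15.72 Hz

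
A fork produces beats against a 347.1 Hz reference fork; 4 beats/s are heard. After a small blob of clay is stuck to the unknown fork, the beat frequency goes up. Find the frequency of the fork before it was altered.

343.1 Hz

|f − 347.1| = 4, so the fork was at either 343.1 Hz or 351.1 Hz.
Adding mass to a fork lowers its frequency; the adjustment lowers the fork's frequency.
The beat rate rose, so the adjustment moved the fork further from 347.1 Hz — it was already below the reference.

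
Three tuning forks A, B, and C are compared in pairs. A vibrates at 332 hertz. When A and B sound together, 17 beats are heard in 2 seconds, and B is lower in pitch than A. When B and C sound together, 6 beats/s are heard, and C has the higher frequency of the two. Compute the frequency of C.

A–B: Beat frequency = 17/2 = 8.5 Hz.
B is below A, so f_B = 332 − 8.5 = 323.5 Hz.
C is above B, so f_C = 323.5 + 6 = 329.5 Hz.

329.5 Hz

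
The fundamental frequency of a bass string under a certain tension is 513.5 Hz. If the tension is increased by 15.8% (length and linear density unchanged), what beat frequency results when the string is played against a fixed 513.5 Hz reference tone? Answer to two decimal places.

39.08 Hz

For a string, f ∝ √T, so the new frequency is 513.5·√1.158 = 552.5794 Hz.
f_beat = |552.5794 − 513.5| = 39.08 Hz.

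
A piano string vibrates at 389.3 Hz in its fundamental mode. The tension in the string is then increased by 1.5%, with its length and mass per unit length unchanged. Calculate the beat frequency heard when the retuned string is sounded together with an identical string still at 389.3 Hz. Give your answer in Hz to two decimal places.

2.91 Hz

For a string, f ∝ √T, so the new frequency is 389.3·√1.015 = 392.2089 Hz.
f_beat = |392.2089 − 389.3| = 2.91 Hz.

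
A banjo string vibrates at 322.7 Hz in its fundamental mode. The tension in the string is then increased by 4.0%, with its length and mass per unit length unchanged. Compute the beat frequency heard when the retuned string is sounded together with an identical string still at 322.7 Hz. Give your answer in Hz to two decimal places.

For a string, f ∝ √T, so the new frequency is 322.7·√1.040 = 329.0907 Hz.
f_beat = |329.0907 − 322.7| = 6.39 Hz.

6.39 Hz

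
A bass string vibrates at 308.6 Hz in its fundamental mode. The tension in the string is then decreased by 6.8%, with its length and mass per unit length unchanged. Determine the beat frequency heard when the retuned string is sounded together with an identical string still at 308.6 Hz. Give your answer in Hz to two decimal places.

10.68 Hz

For a string, f ∝ √T, so the new frequency is 308.6·√0.932 = 297.9229 Hz.
f_beat = |297.9229 − 308.6| = 10.68 Hz.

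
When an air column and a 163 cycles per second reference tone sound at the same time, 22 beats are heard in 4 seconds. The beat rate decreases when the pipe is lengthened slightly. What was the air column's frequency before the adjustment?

Beat frequency = 22/4 = 5.5 Hz.
|f − 163| = 5.5, so the air column was at either 157.5 Hz or 168.5 Hz.
A longer pipe has a lower fundamental; the adjustment lowers the air column's frequency.
The beat rate fell, so the adjustment moved the air column toward 163 Hz — it must have started above the reference.

168.5 Hz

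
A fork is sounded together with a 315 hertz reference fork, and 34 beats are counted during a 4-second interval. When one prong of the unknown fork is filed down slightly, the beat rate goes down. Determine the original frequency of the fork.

306.5 Hz

Beat frequency = 34/4 = 8.5 Hz.
|f − 315| = 8.5, so the fork was at either 306.5 Hz or 323.5 Hz.
Filing a prong removes mass and raises the fork's frequency; the adjustment raises the fork's frequency.
The beat rate fell, so the adjustment moved the fork toward 315 Hz — it must have started below the reference.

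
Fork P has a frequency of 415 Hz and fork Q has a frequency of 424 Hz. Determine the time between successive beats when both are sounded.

f_beat = |415 − 424| = 9 Hz.
Beat period T = 1 / f_beat = 1 / 9 s.

0.111 s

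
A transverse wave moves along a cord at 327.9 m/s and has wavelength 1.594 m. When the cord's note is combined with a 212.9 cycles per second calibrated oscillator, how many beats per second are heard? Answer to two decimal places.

Source frequency f = v/λ = 327.9/1.594 = 205.7089 Hz.
f_beat = |205.7089 − 212.9| = 7.19 Hz.

7.19 Hz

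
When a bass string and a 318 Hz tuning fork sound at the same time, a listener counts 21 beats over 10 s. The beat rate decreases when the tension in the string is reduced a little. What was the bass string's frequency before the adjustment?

320.1 Hz

Beat frequency = 21/10 = 2.1 Hz.
|f − 318| = 2.1, so the bass string was at either 315.9 Hz or 320.1 Hz.
Lower tension means lower frequency; the adjustment lowers the bass string's frequency.
The beat rate fell, so the adjustment moved the bass string toward 318 Hz — it must have started above the reference.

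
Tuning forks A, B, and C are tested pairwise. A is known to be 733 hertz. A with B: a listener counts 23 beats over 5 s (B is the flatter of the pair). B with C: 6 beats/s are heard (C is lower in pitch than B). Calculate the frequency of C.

722.4 Hz

A–B: Beat frequency = 23/5 = 4.6 Hz.
B is below A, so f_B = 733 − 4.6 = 728.4 Hz.
C is below B, so f_C = 728.4 − 6 = 722.4 Hz.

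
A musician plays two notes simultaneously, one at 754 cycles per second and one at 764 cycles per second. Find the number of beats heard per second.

10 Hz

f_beat = |f₁ − f₂|.
|754 − 764| = 10 Hz.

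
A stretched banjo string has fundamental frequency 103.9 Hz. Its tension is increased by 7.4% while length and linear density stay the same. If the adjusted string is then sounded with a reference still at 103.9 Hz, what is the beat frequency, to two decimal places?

For a string, f ∝ √T, so the new frequency is 103.9·√1.074 = 107.6757 Hz.
f_beat = |107.6757 − 103.9| = 3.78 Hz.

3.78 Hz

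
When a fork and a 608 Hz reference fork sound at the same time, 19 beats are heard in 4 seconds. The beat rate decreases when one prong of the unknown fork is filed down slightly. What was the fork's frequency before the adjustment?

603.25 Hz

Beat frequency = 19/4 = 4.75 Hz.
|f − 608| = 4.75, so the fork was at either 603.25 Hz or 612.75 Hz.
Filing a prong removes mass and raises the fork's frequency; the adjustment raises the fork's frequency.
The beat rate fell, so the adjustment moved the fork toward 608 Hz — it must have started below the reference.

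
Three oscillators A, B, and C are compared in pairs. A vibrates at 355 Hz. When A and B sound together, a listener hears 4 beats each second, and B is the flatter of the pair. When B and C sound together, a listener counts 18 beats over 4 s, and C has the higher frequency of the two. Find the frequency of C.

355.5 Hz

B is below A, so f_B = 355 − 4 = 351 Hz.
B–C: Beat frequency = 18/4 = 4.5 Hz.
C is above B, so f_C = 351 + 4.5 = 355.5 Hz.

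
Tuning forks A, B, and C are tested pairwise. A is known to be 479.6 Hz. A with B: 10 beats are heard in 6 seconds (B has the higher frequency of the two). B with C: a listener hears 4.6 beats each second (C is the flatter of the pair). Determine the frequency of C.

476.6667 Hz

A–B: Beat frequency = 10/6 = 1.6667 Hz.
B is above A, so f_B = 479.6 + 1.6667 = 481.2667 Hz.
C is below B, so f_C = 481.2667 − 4.6 = 476.6667 Hz.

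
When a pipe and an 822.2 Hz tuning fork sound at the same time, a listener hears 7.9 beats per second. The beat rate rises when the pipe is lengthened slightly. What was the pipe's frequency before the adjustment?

|f − 822.2| = 7.9, so the pipe was at either 814.3 Hz or 830.1 Hz.
A longer pipe has a lower fundamental; the adjustment lowers the pipe's frequency.
The beat rate rose, so the adjustment moved the pipe further from 822.2 Hz — it was already below the reference.

814.3 Hz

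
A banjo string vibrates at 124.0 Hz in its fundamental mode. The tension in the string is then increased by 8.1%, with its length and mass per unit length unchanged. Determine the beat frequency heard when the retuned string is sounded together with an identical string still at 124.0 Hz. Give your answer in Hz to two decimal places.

4.92 Hz

For a string, f ∝ √T, so the new frequency is 124.0·√1.081 = 128.9242 Hz.
f_beat = |128.9242 − 124.0| = 4.92 Hz.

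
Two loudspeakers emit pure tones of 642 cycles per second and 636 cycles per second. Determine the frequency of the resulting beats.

6 Hz

Beats arise from superposition of two nearby frequencies; the beat rate is |f₁ − f₂|.
|642 − 636| = 6 Hz.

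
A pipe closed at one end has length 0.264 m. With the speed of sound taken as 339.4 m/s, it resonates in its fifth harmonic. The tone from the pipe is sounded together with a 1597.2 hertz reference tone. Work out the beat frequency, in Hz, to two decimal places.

9.81 Hz

Closed pipe (odd harmonics): f_n = n·v/(4L) = 5·339.4/(4·0.264) = 1607.0076 Hz.
f_beat = |1607.0076 − 1597.2| = 9.81 Hz.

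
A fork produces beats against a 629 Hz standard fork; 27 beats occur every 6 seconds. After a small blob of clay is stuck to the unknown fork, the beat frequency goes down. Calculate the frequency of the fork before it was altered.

Beat frequency = 27/6 = 4.5 Hz.
|f − 629| = 4.5, so the fork was at either 624.5 Hz or 633.5 Hz.
Adding mass to a fork lowers its frequency; the adjustment lowers the fork's frequency.
The beat rate fell, so the adjustment moved the fork toward 629 Hz — it must have started above the reference.

633.5 Hz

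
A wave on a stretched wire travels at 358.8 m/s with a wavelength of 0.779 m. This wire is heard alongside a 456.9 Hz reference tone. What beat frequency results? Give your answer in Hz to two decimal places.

3.69 Hz

Source frequency f = v/λ = 358.8/0.779 = 460.5905 Hz.
f_beat = |460.5905 − 456.9| = 3.69 Hz.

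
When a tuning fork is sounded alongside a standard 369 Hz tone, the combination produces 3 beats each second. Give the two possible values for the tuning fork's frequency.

366 Hz or 372 Hz

|f − 369| = 3, so f = 369 ± 3.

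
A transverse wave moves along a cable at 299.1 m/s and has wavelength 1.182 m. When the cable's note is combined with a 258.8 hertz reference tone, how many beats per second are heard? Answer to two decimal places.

Source frequency f = v/λ = 299.1/1.182 = 253.0457 Hz.
f_beat = |253.0457 − 258.8| = 5.75 Hz.

5.75 Hz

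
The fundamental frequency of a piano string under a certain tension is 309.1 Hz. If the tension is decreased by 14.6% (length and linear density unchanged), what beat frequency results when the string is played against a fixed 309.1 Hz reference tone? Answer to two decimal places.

23.45 Hz

For a string, f ∝ √T, so the new frequency is 309.1·√0.854 = 285.6459 Hz.
f_beat = |285.6459 − 309.1| = 23.45 Hz.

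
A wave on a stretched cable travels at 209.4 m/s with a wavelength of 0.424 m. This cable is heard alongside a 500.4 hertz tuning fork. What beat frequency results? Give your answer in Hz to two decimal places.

6.53 Hz

Source frequency f = v/λ = 209.4/0.424 = 493.8679 Hz.
f_beat = |493.8679 − 500.4| = 6.53 Hz.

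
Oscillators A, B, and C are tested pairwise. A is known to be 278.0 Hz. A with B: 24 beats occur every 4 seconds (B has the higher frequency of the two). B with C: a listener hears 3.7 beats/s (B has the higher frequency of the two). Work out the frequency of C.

280.3 Hz

A–B: Beat frequency = 24/4 = 6 Hz.
B is above A, so f_B = 278.0 + 6 = 284 Hz.
C is below B, so f_C = 284 − 3.7 = 280.3 Hz.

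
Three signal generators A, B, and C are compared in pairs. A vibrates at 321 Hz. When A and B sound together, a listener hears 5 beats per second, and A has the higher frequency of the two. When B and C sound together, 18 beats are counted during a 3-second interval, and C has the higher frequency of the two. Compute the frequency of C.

322 Hz

B is below A, so f_B = 321 − 5 = 316 Hz.
B–C: Beat frequency = 18/3 = 6 Hz.
C is above B, so f_C = 316 + 6 = 322 Hz.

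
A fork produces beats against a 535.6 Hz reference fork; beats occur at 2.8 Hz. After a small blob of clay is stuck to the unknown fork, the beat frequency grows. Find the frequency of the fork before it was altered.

532.8 Hz

|f − 535.6| = 2.8, so the fork was at either 532.8 Hz or 538.4 Hz.
Adding mass to a fork lowers its frequency; the adjustment lowers the fork's frequency.
The beat rate rose, so the adjustment moved the fork further from 535.6 Hz — it was already below the reference.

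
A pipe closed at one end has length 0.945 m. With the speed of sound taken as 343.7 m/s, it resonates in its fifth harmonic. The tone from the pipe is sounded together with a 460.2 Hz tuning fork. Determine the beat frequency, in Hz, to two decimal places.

5.57 Hz

Closed pipe (odd harmonics): f_n = n·v/(4L) = 5·343.7/(4·0.945) = 454.6296 Hz.
f_beat = |454.6296 − 460.2| = 5.57 Hz.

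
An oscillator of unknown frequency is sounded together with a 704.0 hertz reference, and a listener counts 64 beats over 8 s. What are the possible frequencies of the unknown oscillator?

696 Hz or 712 Hz

Beat frequency = 64/8 = 8 Hz.
|f − 704.0| = 8, so f = 704.0 ± 8.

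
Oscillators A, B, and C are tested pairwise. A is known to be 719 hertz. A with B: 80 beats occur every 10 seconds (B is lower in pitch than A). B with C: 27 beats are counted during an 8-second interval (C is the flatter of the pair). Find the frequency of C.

707.625 Hz

A–B: Beat frequency = 80/10 = 8 Hz.
B is below A, so f_B = 719 − 8 = 711 Hz.
B–C: Beat frequency = 27/8 = 3.375 Hz.
C is below B, so f_C = 711 − 3.375 = 707.625 Hz.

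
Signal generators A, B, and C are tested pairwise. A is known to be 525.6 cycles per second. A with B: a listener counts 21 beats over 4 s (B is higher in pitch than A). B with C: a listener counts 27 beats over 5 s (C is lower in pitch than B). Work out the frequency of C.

525.45 Hz

A–B: Beat frequency = 21/4 = 5.25 Hz.
B is above A, so f_B = 525.6 + 5.25 = 530.85 Hz.
B–C: Beat frequency = 27/5 = 5.4 Hz.
C is below B, so f_C = 530.85 − 5.4 = 525.45 Hz.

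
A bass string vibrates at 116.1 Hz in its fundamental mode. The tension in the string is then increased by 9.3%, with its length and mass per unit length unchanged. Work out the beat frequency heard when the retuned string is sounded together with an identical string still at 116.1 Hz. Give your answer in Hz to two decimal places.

For a string, f ∝ √T, so the new frequency is 116.1·√1.093 = 121.3786 Hz.
f_beat = |121.3786 − 116.1| = 5.28 Hz.

5.28 Hz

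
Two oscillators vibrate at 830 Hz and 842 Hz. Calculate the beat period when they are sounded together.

f_beat = |830 − 842| = 12 Hz.
Beat period T = 1 / f_beat = 1 / 12 s.

0.083 s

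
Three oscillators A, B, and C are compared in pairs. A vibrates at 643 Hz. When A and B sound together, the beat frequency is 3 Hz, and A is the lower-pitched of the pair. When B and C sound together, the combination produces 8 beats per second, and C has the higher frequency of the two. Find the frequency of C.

B is above A, so f_B = 643 + 3 = 646 Hz.
C is above B, so f_C = 646 + 8 = 654 Hz.

654 Hz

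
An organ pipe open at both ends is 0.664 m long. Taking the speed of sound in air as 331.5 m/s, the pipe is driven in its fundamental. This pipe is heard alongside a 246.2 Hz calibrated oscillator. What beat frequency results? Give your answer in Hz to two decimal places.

3.42 Hz

Open pipe: f_n = n·v/(2L) = 1·331.5/(2·0.664) = 249.6235 Hz.
f_beat = |249.6235 − 246.2| = 3.42 Hz.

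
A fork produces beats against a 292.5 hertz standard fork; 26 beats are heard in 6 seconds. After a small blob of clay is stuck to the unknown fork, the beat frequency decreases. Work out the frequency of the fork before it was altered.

296.8333 Hz

Beat frequency = 26/6 = 4.3333 Hz.
|f − 292.5| = 4.3333, so the fork was at either 288.1667 Hz or 296.8333 Hz.
Adding mass to a fork lowers its frequency; the adjustment lowers the fork's frequency.
The beat rate fell, so the adjustment moved the fork toward 292.5 Hz — it must have started above the reference.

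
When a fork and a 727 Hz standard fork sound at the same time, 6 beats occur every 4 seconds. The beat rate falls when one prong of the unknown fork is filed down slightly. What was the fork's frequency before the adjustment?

Beat frequency = 6/4 = 1.5 Hz.
|f − 727| = 1.5, so the fork was at either 725.5 Hz or 728.5 Hz.
Filing a prong removes mass and raises the fork's frequency; the adjustment raises the fork's frequency.
The beat rate fell, so the adjustment moved the fork toward 727 Hz — it must have started below the reference.

725.5 Hz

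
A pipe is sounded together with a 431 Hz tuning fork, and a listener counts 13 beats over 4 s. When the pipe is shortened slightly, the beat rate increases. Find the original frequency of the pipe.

434.25 Hz

Beat frequency = 13/4 = 3.25 Hz.
|f − 431| = 3.25, so the pipe was at either 427.75 Hz or 434.25 Hz.
A shorter pipe has a higher fundamental; the adjustment raises the pipe's frequency.
The beat rate rose, so the adjustment moved the pipe further from 431 Hz — it was already above the reference.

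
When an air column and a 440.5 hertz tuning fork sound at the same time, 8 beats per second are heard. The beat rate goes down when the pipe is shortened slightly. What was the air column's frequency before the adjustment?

432.5 Hz

|f − 440.5| = 8, so the air column was at either 432.5 Hz or 448.5 Hz.
A shorter pipe has a higher fundamental; the adjustment raises the air column's frequency.
The beat rate fell, so the adjustment moved the air column toward 440.5 Hz — it must have started below the reference.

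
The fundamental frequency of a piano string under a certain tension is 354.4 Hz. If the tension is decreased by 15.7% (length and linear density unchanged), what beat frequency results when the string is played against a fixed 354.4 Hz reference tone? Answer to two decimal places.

For a string, f ∝ √T, so the new frequency is 354.4·√0.843 = 325.3925 Hz.
f_beat = |325.3925 − 354.4| = 29.01 Hz.

29.01 Hz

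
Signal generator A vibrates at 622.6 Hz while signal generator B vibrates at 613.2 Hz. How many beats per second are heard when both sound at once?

The beat frequency equals the magnitude of the frequency difference.
|622.6 − 613.2| = 9.4 Hz.

9.4 Hz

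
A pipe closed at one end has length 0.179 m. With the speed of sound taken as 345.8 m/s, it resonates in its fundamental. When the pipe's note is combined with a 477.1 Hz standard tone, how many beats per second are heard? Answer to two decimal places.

Closed pipe (odd harmonics): f_n = n·v/(4L) = 1·345.8/(4·0.179) = 482.9609 Hz.
f_beat = |482.9609 − 477.1| = 5.86 Hz.

5.86 Hz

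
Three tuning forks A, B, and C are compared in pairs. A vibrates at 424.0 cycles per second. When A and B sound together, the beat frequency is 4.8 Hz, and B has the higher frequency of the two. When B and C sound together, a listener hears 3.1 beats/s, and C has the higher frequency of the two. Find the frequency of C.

431.9 Hz

B is above A, so f_B = 424.0 + 4.8 = 428.8 Hz.
C is above B, so f_C = 428.8 + 3.1 = 431.9 Hz.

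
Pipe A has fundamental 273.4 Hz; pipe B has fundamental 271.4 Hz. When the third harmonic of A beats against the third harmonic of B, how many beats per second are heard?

Third harmonic of the first: 3·273.4 = 820.2 Hz.
Third harmonic of the second: 3·271.4 = 814.2 Hz.
f_beat = |820.2 − 814.2| = 6.0 Hz.

6.0 Hz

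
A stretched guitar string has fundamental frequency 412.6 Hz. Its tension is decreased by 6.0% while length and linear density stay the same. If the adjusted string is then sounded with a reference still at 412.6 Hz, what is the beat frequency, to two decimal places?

For a string, f ∝ √T, so the new frequency is 412.6·√0.940 = 400.0305 Hz.
f_beat = |400.0305 − 412.6| = 12.57 Hz.

12.57 Hz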